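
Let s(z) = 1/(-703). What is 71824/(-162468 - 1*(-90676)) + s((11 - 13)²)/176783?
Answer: -557885962048/557637400663 ≈ -1.0004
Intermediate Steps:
s(z) = -1/703
71824/(-162468 - 1*(-90676)) + s((11 - 13)²)/176783 = 71824/(-162468 - 1*(-90676)) - 1/703/176783 = 71824/(-162468 + 90676) - 1/703*1/176783 = 71824/(-71792) - 1/124278449 = 71824*(-1/71792) - 1/124278449 = -4489/4487 - 1/124278449 = -557885962048/557637400663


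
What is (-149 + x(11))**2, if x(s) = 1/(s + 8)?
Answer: 8008900/361 ≈ 22185.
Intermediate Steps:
x(s) = 1/(8 + s)
(-149 + x(11))**2 = (-149 + 1/(8 + 11))**2 = (-149 + 1/19)**2 = (-2830/19)**2 = 8008900/361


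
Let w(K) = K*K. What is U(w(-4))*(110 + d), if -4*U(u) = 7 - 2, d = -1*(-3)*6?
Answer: -160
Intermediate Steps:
d = 18 (d = 3*6 = 18)
w(K) = K**2
U(u) = -5/4 (U(u) = -(7 - 2)/4 = -1/4*5 = -5/4)
U(w(-4))*(110 + d) = -5*(110 + 18)/4 = -5/4*128 = -160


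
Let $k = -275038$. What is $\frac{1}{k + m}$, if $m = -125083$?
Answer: $- \frac{1}{400121} \approx -2.4992 \cdot 10^{-6}$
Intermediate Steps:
$\frac{1}{k + m} = \frac{1}{-275038 - 125083} = \frac{1}{-400121} = - \frac{1}{400121}$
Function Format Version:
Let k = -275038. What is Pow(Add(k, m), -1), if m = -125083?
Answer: Rational(-1, 400121) ≈ -2.4992e-6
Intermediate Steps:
Pow(Add(k, m), -1) = Pow(Add(-275038, -125083), -1) = Pow(-400121, -1) = Rational(-1, 400121)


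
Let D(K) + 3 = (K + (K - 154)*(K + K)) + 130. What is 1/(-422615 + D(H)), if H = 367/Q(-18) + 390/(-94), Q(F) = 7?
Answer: -108241/46830252348 ≈ -2.3113e-6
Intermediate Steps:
H = 15884/329 (H = 367/7 + 390/(-94) = 367*(1/7) + 390*(-1/94) = 367/7 - 195/47 = 15884/329 ≈ 48.280)
D(K) = 127 + K + 2*K*(-154 + K) (D(K) = -3 + ((K + (K - 154)*(K + K)) + 130) = -3 + ((K + (-154 + K)*(2*K)) + 130) = -3 + ((K + 2*K*(-154 + K)) + 130) = -3 + (130 + K + 2*K*(-154 + K)) = 127 + K + 2*K*(-154 + K))
1/(-422615 + D(H)) = 1/(-422615 + (127 - 307*15884/329 + 2*(15884/329)**2)) = 1/(-422615 + (127 - 4876388/329 + 2*(252301456/108241))) = 1/(-422615 + (127 - 4876388/329 + 504602912/108241)) = 1/(-422615 - 1085982133/108241) = 1/(-46830252348/108241) = -108241/46830252348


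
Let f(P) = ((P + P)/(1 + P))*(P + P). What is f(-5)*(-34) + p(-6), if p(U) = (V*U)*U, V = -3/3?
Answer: 814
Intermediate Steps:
V = -1 (V = -3*⅓ = -1)
p(U) = -U² (p(U) = (-U)*U = -U²)
f(P) = 4*P²/(1 + P) (f(P) = ((2*P)/(1 + P))*(2*P) = (2*P/(1 + P))*(2*P) = 4*P²/(1 + P))
f(-5)*(-34) + p(-6) = (4*(-5)²/(1 - 5))*(-34) - 1*(-6)² = (4*25/(-4))*(-34) - 1*36 = (4*25*(-¼))*(-34) - 36 = -25*(-34) - 36 = 850 - 36 = 814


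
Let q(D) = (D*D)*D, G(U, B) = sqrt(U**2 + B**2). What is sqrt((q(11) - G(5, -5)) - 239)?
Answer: sqrt(1092 - 5*sqrt(2)) ≈ 32.938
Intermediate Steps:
G(U, B) = sqrt(B**2 + U**2)
q(D) = D**3 (q(D) = D**2*D = D**3)
sqrt((q(11) - G(5, -5)) - 239) = sqrt((11**3 - sqrt((-5)**2 + 5**2)) - 239) = sqrt((1331 - sqrt(25 + 25)) - 239) = sqrt((1331 - sqrt(50)) - 239) = sqrt((1331 - 5*sqrt(2)) - 239) = sqrt(1092 - 5*sqrt(2))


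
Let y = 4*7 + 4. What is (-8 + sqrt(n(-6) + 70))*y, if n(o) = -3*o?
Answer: -256 + 64*sqrt(22) ≈ 44.187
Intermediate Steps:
y = 32 (y = 28 + 4 = 32)
(-8 + sqrt(n(-6) + 70))*y = (-8 + sqrt(-3*(-6) + 70))*32 = (-8 + sqrt(18 + 70))*32 = (-8 + sqrt(88))*32 = (-8 + 2*sqrt(22))*32 = -256 + 64*sqrt(22)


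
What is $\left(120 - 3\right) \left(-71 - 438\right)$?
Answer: $-59553$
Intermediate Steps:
$\left(120 - 3\right) \left(-71 - 438\right) = 117 \left(-509\right) = -59553$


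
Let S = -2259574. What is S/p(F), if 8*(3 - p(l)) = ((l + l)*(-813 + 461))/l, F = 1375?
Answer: -2259574/91 ≈ -24830.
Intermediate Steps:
p(l) = 91 (p(l) = 3 - (l + l)*(-813 + 461)/(8*l) = 3 - (2*l)*(-352)/(8*l) = 3 - (-704*l)/(8*l) = 3 - 1/8*(-704) = 3 + 88 = 91)
S/p(F) = -2259574/91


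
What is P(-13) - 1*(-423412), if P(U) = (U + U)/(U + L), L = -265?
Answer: 58854281/139 ≈ 4.2341e+5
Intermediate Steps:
P(U) = 2*U/(-265 + U) (P(U) = (U + U)/(U - 265) = (2*U)/(-265 + U) = 2*U/(-265 + U))
P(-13) - 1*(-423412) = 2*(-13)/(-265 - 13) - 1*(-423412) = 2*(-13)/(-278) + 423412 = 2*(-13)*(-1/278) + 423412 = 13/139 + 423412 = 58854281/139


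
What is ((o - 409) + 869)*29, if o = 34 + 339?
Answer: 24157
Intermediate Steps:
o = 373
((o - 409) + 869)*29 = ((373 - 409) + 869)*29 = (-36 + 869)*29 = 833*29 = 24157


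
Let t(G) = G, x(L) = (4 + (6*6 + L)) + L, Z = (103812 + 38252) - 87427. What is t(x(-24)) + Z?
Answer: 54629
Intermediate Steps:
Z = 54637 (Z = 142064 - 87427 = 54637)
x(L) = 40 + 2*L (x(L) = (4 + (36 + L)) + L = (40 + L) + L = 40 + 2*L)
t(x(-24)) + Z = (40 + 2*(-24)) + 54637 = (40 - 48) + 54637 = -8 + 54637 = 54629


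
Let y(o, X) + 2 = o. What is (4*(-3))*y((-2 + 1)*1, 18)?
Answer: 36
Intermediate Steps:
y(o, X) = -2 + o
(4*(-3))*y((-2 + 1)*1, 18) = (4*(-3))*(-2 + (-2 + 1)*1) = -12*(-2 - 1*1) = -12*(-2 - 1) = -12*(-3) = 36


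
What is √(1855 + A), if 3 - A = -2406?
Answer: 2*√1066 ≈ 65.299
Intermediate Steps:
A = 2409 (A = 3 - 1*(-2406) = 3 + 2406 = 2409)
√(1855 + A) = √(1855 + 2409) = √4264 = 2*√1066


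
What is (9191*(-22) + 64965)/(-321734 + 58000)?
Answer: 137237/263734 ≈ 0.52036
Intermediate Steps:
(9191*(-22) + 64965)/(-321734 + 58000) = (-202202 + 64965)/(-263734) = -137237*(-1/263734) = 137237/263734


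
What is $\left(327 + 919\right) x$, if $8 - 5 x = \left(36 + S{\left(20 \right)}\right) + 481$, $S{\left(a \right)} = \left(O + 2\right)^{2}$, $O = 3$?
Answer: $- \frac{665364}{5} \approx -1.3307 \cdot 10^{5}$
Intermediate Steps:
$S{\left(a \right)} = 25$ ($S{\left(a \right)} = \left(3 + 2\right)^{2} = 5^{2} = 25$)
$x = - \frac{534}{5}$ ($x = \frac{8}{5} - \frac{\left(36 + 25\right) + 481}{5} = \frac{8}{5} - \frac{61 + 481}{5} = \frac{8}{5} - \frac{542}{5} = - \frac{534}{5} \approx -106.8$)
$\left(327 + 919\right) x = \left(327 + 919\right) \left(- \frac{534}{5}\right) = 1246 \left(- \frac{534}{5}\right) = - \frac{665364}{5}$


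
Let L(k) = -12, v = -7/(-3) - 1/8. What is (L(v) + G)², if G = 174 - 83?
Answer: 6241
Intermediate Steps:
v = 53/24 (v = -7*(-⅓) - 1*⅛ = 7/3 - ⅛ = 53/24 ≈ 2.2083)
G = 91
(L(v) + G)² = (-12 + 91)² = 79² = 6241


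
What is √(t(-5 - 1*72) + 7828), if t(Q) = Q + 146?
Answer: √7897 ≈ 88.865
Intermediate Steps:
t(Q) = 146 + Q
√(t(-5 - 1*72) + 7828) = √((146 + (-5 - 1*72)) + 7828) = √((146 + (-5 - 72)) + 7828) = √((146 - 77) + 7828) = √(69 + 7828) = √7897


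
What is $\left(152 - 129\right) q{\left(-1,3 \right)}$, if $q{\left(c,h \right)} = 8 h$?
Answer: $552$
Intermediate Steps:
$\left(152 - 129\right) q{\left(-1,3 \right)} = \left(152 - 129\right) 8 \cdot 3 = 23 \cdot 24 = 552$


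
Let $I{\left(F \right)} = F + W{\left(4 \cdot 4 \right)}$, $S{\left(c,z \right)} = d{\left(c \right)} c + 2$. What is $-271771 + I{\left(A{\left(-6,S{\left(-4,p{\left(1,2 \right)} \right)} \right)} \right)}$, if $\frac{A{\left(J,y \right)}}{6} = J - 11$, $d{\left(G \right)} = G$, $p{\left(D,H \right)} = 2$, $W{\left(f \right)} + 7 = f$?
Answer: $-271864$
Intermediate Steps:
$W{\left(f \right)} = -7 + f$
$S{\left(c,z \right)} = 2 + c^{2}$ ($S{\left(c,z \right)} = c c + 2 = c^{2} + 2 = 2 + c^{2}$)
$A{\left(J,y \right)} = -66 + 6 J$ ($A{\left(J,y \right)} = 6 \left(J - 11\right) = 6 \left(-11 + J\right) = -66 + 6 J$)
$I{\left(F \right)} = 9 + F$ ($I{\left(F \right)} = F + \left(-7 + 4 \cdot 4\right) = F + \left(-7 + 16\right) = F + 9 = 9 + F$)
$-271771 + I{\left(A{\left(-6,S{\left(-4,p{\left(1,2 \right)} \right)} \right)} \right)} = -271771 + \left(9 + \left(-66 + 6 \left(-6\right)\right)\right) = -271771 + \left(9 - 102\right) = -271771 - 93 = -271864$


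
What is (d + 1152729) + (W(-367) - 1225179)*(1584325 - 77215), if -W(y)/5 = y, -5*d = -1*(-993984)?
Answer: -9218565109539/5 ≈ -1.8437e+12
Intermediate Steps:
d = -993984/5 (d = -(-1)*(-993984)/5 = -⅕*993984 = -993984/5 ≈ -1.9880e+5)
W(y) = -5*y
(d + 1152729) + (W(-367) - 1225179)*(1584325 - 77215) = (-993984/5 + 1152729) + (-5*(-367) - 1225179)*(1584325 - 77215) = 4769661/5 + (1835 - 1225179)*1507110 = 4769661/5 - 1223344*1507110 = 4769661/5 - 1843713975840 = -9218565109539/5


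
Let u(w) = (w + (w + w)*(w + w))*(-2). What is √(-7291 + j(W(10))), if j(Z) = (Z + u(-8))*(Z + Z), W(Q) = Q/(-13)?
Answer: I*√1103019/13 ≈ 80.788*I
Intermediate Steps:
W(Q) = -Q/13 (W(Q) = Q*(-1/13) = -Q/13)
u(w) = -8*w² - 2*w (u(w) = (w + (2*w)*(2*w))*(-2) = (w + 4*w²)*(-2) = -8*w² - 2*w)
j(Z) = 2*Z*(-496 + Z) (j(Z) = (Z - 2*(-8)*(1 + 4*(-8)))*(Z + Z) = (Z - 2*(-8)*(1 - 32))*(2*Z) = (Z - 2*(-8)*(-31))*(2*Z) = (Z - 496)*(2*Z) = (-496 + Z)*(2*Z) = 2*Z*(-496 + Z))
√(-7291 + j(W(10))) = √(-7291 + 2*(-1/13*10)*(-496 - 1/13*10)) = √(-7291 + 2*(-10/13)*(-496 - 10/13)) = √(-7291 + 2*(-10/13)*(-6458/13)) = √(-7291 + 129160/169) = √(-1103019/169) = I*√1103019/13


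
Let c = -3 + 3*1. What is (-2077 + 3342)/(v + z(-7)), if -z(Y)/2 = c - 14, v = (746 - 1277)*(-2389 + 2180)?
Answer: 1265/111007 ≈ 0.011396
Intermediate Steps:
v = 110979 (v = -531*(-209) = 110979)
c = 0 (c = -3 + 3 = 0)
z(Y) = 28 (z(Y) = -2*(0 - 14) = -2*(-14) = 28)
(-2077 + 3342)/(v + z(-7)) = (-2077 + 3342)/(110979 + 28) = 1265/111007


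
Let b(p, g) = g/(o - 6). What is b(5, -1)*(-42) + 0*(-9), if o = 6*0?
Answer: -7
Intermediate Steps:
o = 0
b(p, g) = -g/6 (b(p, g) = g/(0 - 6) = g/(-6) = -g/6)
b(5, -1)*(-42) + 0*(-9) = -⅙*(-1)*(-42) + 0*(-9) = (⅙)*(-42) + 0 = -7 + 0 = -7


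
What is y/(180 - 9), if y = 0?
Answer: 0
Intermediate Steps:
y/(180 - 9) = 0/(180 - 9) = 0/171 = (1/171)*0 = 0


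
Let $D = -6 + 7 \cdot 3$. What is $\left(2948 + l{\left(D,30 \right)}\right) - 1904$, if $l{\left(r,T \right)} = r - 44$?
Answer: $1015$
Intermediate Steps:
$D = 15$ ($D = -6 + 21 = 15$)
$l{\left(r,T \right)} = -44 + r$
$\left(2948 + l{\left(D,30 \right)}\right) - 1904 = \left(2948 + \left(-44 + 15\right)\right) - 1904 = \left(2948 - 29\right) - 1904 = 2919 - 1904 = 1015$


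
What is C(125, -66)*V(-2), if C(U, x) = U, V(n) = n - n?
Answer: 0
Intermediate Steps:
V(n) = 0
C(125, -66)*V(-2) = 125*0 = 0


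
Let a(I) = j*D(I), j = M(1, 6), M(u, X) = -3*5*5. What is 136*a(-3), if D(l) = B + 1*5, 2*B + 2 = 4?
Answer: -61200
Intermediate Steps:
B = 1 (B = -1 + (1/2)*4 = -1 + 2 = 1)
M(u, X) = -75 (M(u, X) = -15*5 = -75)
D(l) = 6 (D(l) = 1 + 1*5 = 1 + 5 = 6)
j = -75
a(I) = -450 (a(I) = -75*6 = -450)
136*a(-3) = 136*(-450) = -61200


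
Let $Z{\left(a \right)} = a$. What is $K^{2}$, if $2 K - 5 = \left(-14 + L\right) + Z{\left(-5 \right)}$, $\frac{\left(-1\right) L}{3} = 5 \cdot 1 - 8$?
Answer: $\frac{25}{4} \approx 6.25$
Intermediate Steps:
$L = 9$ ($L = - 3 \left(5 \cdot 1 - 8\right) = - 3 \left(5 - 8\right) = \left(-3\right) \left(-3\right) = 9$)
$K = - \frac{5}{2}$ ($K = \frac{5}{2} + \frac{\left(-14 + 9\right) - 5}{2} = \frac{5}{2} + \frac{-5 - 5}{2} = \frac{5}{2} + \frac{1}{2} \left(-10\right) = \frac{5}{2} - 5 = - \frac{5}{2} \approx -2.5$)
$K^{2} = \left(- \frac{5}{2}\right)^{2} = \frac{25}{4}$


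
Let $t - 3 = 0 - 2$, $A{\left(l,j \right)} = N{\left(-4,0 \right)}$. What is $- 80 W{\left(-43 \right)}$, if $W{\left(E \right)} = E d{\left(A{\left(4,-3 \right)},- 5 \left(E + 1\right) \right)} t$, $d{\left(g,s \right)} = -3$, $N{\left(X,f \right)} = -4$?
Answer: $-10320$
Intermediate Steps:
$A{\left(l,j \right)} = -4$
$t = 1$ ($t = 3 + \left(0 - 2\right) = 3 - 2 = 1$)
$W{\left(E \right)} = - 3 E$ ($W{\left(E \right)} = E \left(-3\right) 1 = - 3 E 1 = - 3 E$)
$- 80 W{\left(-43 \right)} = - 80 \left(\left(-3\right) \left(-43\right)\right) = \left(-80\right) 129 = -10320$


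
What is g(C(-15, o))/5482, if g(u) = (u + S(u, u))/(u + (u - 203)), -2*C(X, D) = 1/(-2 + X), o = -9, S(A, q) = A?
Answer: -1/18912900 ≈ -5.2874e-8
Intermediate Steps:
C(X, D) = -1/(2*(-2 + X))
g(u) = 2*u/(-203 + 2*u) (g(u) = (u + u)/(u + (u - 203)) = (2*u)/(u + (-203 + u)) = (2*u)/(-203 + 2*u) = 2*u/(-203 + 2*u))
g(C(-15, o))/5482 = (2*(-1/(-4 + 2*(-15)))/(-203 + 2*(-1/(-4 + 2*(-15)))))/5482 = (2*(-1/(-4 - 30))/(-203 + 2*(-1/(-4 - 30))))*(1/5482) = (2*(-1/(-34))/(-203 + 2*(-1/(-34))))*(1/5482) = (2*(-1*(-1/34))/(-203 + 2*(-1*(-1/34))))*(1/5482) = (2*(1/34)/(-203 + 2*(1/34)))*(1/5482) = (2*(1/34)/(-203 + 1/17))*(1/5482) = (2*(1/34)/(-3450/17))*(1/5482) = (2*(1/34)*(-17/3450))*(1/5482) = -1/3450*1/5482 = -1/18912900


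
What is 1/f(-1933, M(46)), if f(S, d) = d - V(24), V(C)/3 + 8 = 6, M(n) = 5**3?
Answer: 1/131 ≈ 0.0076336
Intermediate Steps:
M(n) = 125
V(C) = -6 (V(C) = -24 + 3*6 = -24 + 18 = -6)
f(S, d) = 6 + d (f(S, d) = d - 1*(-6) = d + 6 = 6 + d)
1/f(-1933, M(46)) = 1/(6 + 125) = 1/131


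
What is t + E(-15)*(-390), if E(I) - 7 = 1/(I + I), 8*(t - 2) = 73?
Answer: -21647/8 ≈ -2705.9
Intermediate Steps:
t = 89/8 (t = 2 + (⅛)*73 = 2 + 73/8 = 89/8 ≈ 11.125)
E(I) = 7 + 1/(2*I) (E(I) = 7 + 1/(I + I) = 7 + 1/(2*I))
t + E(-15)*(-390) = 89/8 + (7 + (½)/(-15))*(-390) = 89/8 + (7 + (½)*(-1/15))*(-390) = 89/8 + (7 - 1/30)*(-390) = 89/8 + (209/30)*(-390) = 89/8 - 2717 = -21647/8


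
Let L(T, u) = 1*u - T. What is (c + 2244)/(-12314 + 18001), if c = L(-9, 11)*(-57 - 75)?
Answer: -36/517 ≈ -0.069633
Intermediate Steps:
L(T, u) = u - T
c = -2640 (c = (11 - 1*(-9))*(-57 - 75) = (11 + 9)*(-132) = 20*(-132) = -2640)
(c + 2244)/(-12314 + 18001) = (-2640 + 2244)/(-12314 + 18001) = -396/5687 = -396*1/5687 = -36/517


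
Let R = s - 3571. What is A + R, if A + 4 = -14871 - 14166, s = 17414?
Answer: -15198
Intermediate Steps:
A = -29041 (A = -4 + (-14871 - 14166) = -4 - 29037 = -29041)
R = 13843 (R = 17414 - 3571 = 13843)
A + R = -29041 + 13843 = -15198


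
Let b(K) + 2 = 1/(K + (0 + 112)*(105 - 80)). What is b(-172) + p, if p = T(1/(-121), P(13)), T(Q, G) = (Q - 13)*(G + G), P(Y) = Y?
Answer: -108184127/317988 ≈ -340.21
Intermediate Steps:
b(K) = -2 + 1/(2800 + K) (b(K) = -2 + 1/(K + (0 + 112)*(105 - 80)) = -2 + 1/(K + 112*25) = -2 + 1/(K + 2800) = -2 + 1/(2800 + K))
T(Q, G) = 2*G*(-13 + Q) (T(Q, G) = (-13 + Q)*(2*G) = 2*G*(-13 + Q))
p = -40924/121 (p = 2*13*(-13 + 1/(-121)) = 2*13*(-13 - 1/121) = 2*13*(-1574/121) = -40924/121 ≈ -338.21)
b(-172) + p = (-5599 - 2*(-172))/(2800 - 172) - 40924/121 = (-5599 + 344)/2628 - 40924/121 = (1/2628)*(-5255) - 40924/121 = -5255/2628 - 40924/121 = -108184127/317988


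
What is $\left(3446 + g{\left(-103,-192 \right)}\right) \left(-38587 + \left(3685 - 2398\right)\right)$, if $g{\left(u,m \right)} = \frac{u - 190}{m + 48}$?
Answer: $- \frac{4630021025}{36} \approx -1.2861 \cdot 10^{8}$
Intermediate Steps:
$g{\left(u,m \right)} = \frac{-190 + u}{48 + m}$
$\left(3446 + g{\left(-103,-192 \right)}\right) \left(-38587 + \left(3685 - 2398\right)\right) = \left(3446 + \frac{-190 - 103}{48 - 192}\right) \left(-38587 + \left(3685 - 2398\right)\right) = \left(3446 + \frac{1}{-144} \left(-293\right)\right) \left(-38587 + \left(3685 - 2398\right)\right) = \left(3446 - - \frac{293}{144}\right) \left(-38587 + 1287\right) = \left(3446 + \frac{293}{144}\right) \left(-37300\right) = \frac{496517}{144} \left(-37300\right) = - \frac{4630021025}{36}$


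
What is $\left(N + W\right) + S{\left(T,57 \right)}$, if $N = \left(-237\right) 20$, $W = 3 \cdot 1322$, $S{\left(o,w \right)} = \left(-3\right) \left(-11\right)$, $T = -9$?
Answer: $-741$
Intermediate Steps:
$S{\left(o,w \right)} = 33$
$W = 3966$
$N = -4740$
$\left(N + W\right) + S{\left(T,57 \right)} = \left(-4740 + 3966\right) + 33 = -774 + 33 = -741$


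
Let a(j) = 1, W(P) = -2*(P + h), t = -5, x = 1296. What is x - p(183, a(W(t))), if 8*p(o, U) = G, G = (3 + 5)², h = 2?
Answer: 1288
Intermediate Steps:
W(P) = -4 - 2*P (W(P) = -2*(P + 2) = -2*(2 + P) = -4 - 2*P)
G = 64 (G = 8² = 64)
p(o, U) = 8 (p(o, U) = (⅛)*64 = 8)
x - p(183, a(W(t))) = 1296 - 1*8 = 1296 - 8 = 1288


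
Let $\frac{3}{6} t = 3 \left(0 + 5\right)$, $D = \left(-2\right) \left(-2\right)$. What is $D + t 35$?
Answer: $1054$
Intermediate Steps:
$D = 4$
$t = 30$ ($t = 2 \cdot 3 \left(0 + 5\right) = 2 \cdot 3 \cdot 5 = 2 \cdot 15 = 30$)
$D + t 35 = 4 + 30 \cdot 35 = 4 + 1050 = 1054$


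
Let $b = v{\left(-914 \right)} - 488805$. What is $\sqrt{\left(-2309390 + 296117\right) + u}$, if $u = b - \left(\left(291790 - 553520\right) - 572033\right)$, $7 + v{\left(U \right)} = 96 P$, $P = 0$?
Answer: $i \sqrt{1668322} \approx 1291.6 i$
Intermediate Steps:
$v{\left(U \right)} = -7$ ($v{\left(U \right)} = -7 + 96 \cdot 0 = -7 + 0 = -7$)
$b = -488812$ ($b = -7 - 488805 = -488812$)
$u = 344951$ ($u = -488812 - \left(\left(291790 - 553520\right) - 572033\right) = -488812 - \left(-261730 - 572033\right) = -488812 - -833763 = -488812 + 833763 = 344951$)
$\sqrt{\left(-2309390 + 296117\right) + u} = \sqrt{\left(-2309390 + 296117\right) + 344951} = \sqrt{-2013273 + 344951} = \sqrt{-1668322} = i \sqrt{1668322}$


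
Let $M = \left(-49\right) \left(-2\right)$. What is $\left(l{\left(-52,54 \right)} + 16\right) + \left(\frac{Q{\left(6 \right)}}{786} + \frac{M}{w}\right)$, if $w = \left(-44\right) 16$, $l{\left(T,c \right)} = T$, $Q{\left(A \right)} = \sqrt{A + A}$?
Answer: $- \frac{12721}{352} + \frac{\sqrt{3}}{393} \approx -36.135$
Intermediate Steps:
$Q{\left(A \right)} = \sqrt{2} \sqrt{A}$ ($Q{\left(A \right)} = \sqrt{2 A} = \sqrt{2} \sqrt{A}$)
$M = 98$
$w = -704$
$\left(l{\left(-52,54 \right)} + 16\right) + \left(\frac{Q{\left(6 \right)}}{786} + \frac{M}{w}\right) = \left(-52 + 16\right) + \left(\frac{\sqrt{2} \sqrt{6}}{786} + \frac{98}{-704}\right) = -36 + \left(2 \sqrt{3} \cdot \frac{1}{786} + 98 \left(- \frac{1}{704}\right)\right) = -36 - \left(\frac{49}{352} - \frac{\sqrt{3}}{393}\right) = - \frac{12721}{352} + \frac{\sqrt{3}}{393}$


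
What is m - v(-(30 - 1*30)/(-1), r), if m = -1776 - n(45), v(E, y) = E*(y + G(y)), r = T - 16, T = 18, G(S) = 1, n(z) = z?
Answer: -1821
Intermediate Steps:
r = 2 (r = 18 - 16 = 2)
v(E, y) = E*(1 + y) (v(E, y) = E*(y + 1) = E*(1 + y))
m = -1821 (m = -1776 - 1*45 = -1776 - 45 = -1821)
m - v(-(30 - 1*30)/(-1), r) = -1821 - (-(30 - 1*30)/(-1))*(1 + 2) = -1821 - (-(30 - 30)*(-1))*3 = -1821 - (-0*(-1))*3 = -1821 - (-1*0)*3 = -1821 - 0*3 = -1821 - 1*0 = -1821 + 0 = -1821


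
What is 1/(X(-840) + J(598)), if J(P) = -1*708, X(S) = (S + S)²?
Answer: 1/2821692 ≈ 3.5440e-7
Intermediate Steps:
X(S) = 4*S² (X(S) = (2*S)² = 4*S²)
J(P) = -708
1/(X(-840) + J(598)) = 1/(4*(-840)² - 708) = 1/(4*705600 - 708) = 1/(2822400 - 708) = 1/2821692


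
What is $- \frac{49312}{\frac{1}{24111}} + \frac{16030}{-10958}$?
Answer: $- \frac{6514320789743}{5479} \approx -1.189 \cdot 10^{9}$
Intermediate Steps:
$- \frac{49312}{\frac{1}{24111}} + \frac{16030}{-10958} = - 49312 \frac{1}{\frac{1}{24111}} + 16030 \left(- \frac{1}{10958}\right) = \left(-49312\right) 24111 - \frac{8015}{5479} = -1188961632 - \frac{8015}{5479} = - \frac{6514320789743}{5479}$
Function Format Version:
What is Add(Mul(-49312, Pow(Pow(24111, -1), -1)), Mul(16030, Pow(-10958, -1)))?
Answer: Rational(-6514320789743, 5479) ≈ -1.1890e+9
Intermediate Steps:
Add(Mul(-49312, Pow(Pow(24111, -1), -1)), Mul(16030, Pow(-10958, -1))) = Add(Mul(-49312, Pow(Rational(1, 24111), -1)), Mul(16030, Rational(-1, 10958))) = Add(Mul(-49312, 24111), Rational(-8015, 5479)) = Add(-1188961632, Rational(-8015, 5479)) = Rational(-6514320789743, 5479)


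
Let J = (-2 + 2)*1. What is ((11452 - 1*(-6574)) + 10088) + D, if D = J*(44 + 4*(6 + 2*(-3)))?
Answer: 28114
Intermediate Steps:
J = 0 (J = 0*1 = 0)
D = 0 (D = 0*(44 + 4*(6 + 2*(-3))) = 0*(44 + 4*(6 - 6)) = 0*(44 + 4*0) = 0*(44 + 0) = 0*44 = 0)
((11452 - 1*(-6574)) + 10088) + D = ((11452 - 1*(-6574)) + 10088) + 0 = ((11452 + 6574) + 10088) + 0 = (18026 + 10088) + 0 = 28114 + 0 = 28114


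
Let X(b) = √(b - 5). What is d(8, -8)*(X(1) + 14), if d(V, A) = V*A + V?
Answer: -784 - 112*I ≈ -784.0 - 112.0*I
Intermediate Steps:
X(b) = √(-5 + b)
d(V, A) = V + A*V (d(V, A) = A*V + V = V + A*V)
d(8, -8)*(X(1) + 14) = (8*(1 - 8))*(√(-5 + 1) + 14) = (8*(-7))*(√(-4) + 14) = -56*(2*I + 14) = -56*(14 + 2*I) = -784 - 112*I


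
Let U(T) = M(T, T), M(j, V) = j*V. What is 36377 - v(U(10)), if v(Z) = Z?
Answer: 36277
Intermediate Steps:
M(j, V) = V*j
U(T) = T² (U(T) = T*T = T²)
36377 - v(U(10)) = 36377 - 1*10² = 36377 - 1*100 = 36377 - 100 = 36277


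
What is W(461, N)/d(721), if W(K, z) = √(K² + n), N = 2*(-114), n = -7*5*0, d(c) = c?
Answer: 461/721 ≈ 0.63939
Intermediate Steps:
n = 0 (n = -35*0 = 0)
N = -228
W(K, z) = √(K²) (W(K, z) = √(K² + 0) = √(K²))
W(461, N)/d(721) = √(461²)/721 = √212521*(1/721) = 461*(1/721) = 461/721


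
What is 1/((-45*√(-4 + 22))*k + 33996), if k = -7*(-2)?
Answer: 2833/95715318 + 105*√2/63810212 ≈ 3.1925e-5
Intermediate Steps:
k = 14
1/((-45*√(-4 + 22))*k + 33996) = 1/(-45*√(-4 + 22)*14 + 33996) = 1/(-135*√2*14 + 33996) = 1/(-1890*√2 + 33996) = 1/(33996 - 1890*√2)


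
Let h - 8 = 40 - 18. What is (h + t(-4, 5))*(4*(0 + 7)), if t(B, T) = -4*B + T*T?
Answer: 1988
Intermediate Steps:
t(B, T) = T² - 4*B (t(B, T) = -4*B + T² = T² - 4*B)
h = 30 (h = 8 + (40 - 18) = 8 + 22 = 30)
(h + t(-4, 5))*(4*(0 + 7)) = (30 + (5² - 4*(-4)))*(4*(0 + 7)) = (30 + (25 + 16))*(4*7) = (30 + 41)*28 = 71*28 = 1988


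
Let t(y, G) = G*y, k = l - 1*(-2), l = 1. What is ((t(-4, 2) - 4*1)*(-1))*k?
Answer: 36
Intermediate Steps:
k = 3 (k = 1 - 1*(-2) = 1 + 2 = 3)
((t(-4, 2) - 4*1)*(-1))*k = ((2*(-4) - 4*1)*(-1))*3 = ((-8 - 4)*(-1))*3 = -12*(-1)*3 = 12*3 = 36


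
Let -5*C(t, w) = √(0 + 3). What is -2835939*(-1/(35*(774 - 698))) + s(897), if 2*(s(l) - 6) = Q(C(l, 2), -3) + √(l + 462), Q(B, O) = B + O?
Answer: 2847909/2660 - √3/10 + 3*√151/2 ≈ 1088.9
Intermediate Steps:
C(t, w) = -√3/5 (C(t, w) = -√(0 + 3)/5 = -√3/5)
s(l) = 9/2 + √(462 + l)/2 - √3/10 (s(l) = 6 + ((-√3/5 - 3) + √(l + 462))/2 = 6 + ((-3 - √3/5) + √(462 + l))/2 = 6 + (-3 + √(462 + l) - √3/5)/2 = 6 + (-3/2 + √(462 + l)/2 - √3/10) = 9/2 + √(462 + l)/2 - √3/10)
-2835939*(-1/(35*(774 - 698))) + s(897) = -2835939*(-1/(35*(774 - 698))) + (9/2 + √(462 + 897)/2 - √3/10) = -2835939/((-35*76)) + (9/2 + √1359/2 - √3/10) = -2835939/(-2660) + (9/2 + (3*√151)/2 - √3/10) = -2835939*(-1/2660) + (9/2 + 3*√151/2 - √3/10) = 2835939/2660 + (9/2 - √3/10 + 3*√151/2) = 2847909/2660 - √3/10 + 3*√151/2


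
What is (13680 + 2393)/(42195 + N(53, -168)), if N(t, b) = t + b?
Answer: 16073/42080 ≈ 0.38196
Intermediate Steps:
N(t, b) = b + t
(13680 + 2393)/(42195 + N(53, -168)) = (13680 + 2393)/(42195 + (-168 + 53)) = 16073/(42195 - 115) = 16073/42080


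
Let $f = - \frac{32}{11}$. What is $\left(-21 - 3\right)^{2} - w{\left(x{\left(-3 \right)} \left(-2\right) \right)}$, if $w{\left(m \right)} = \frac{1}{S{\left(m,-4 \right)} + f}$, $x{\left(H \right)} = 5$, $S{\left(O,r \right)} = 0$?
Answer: $\frac{18443}{32} \approx 576.34$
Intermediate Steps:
$f = - \frac{32}{11}$ ($f = \left(-32\right) \frac{1}{11} = - \frac{32}{11} \approx -2.9091$)
$w{\left(m \right)} = - \frac{11}{32}$ ($w{\left(m \right)} = \frac{1}{0 - \frac{32}{11}} = \frac{1}{- \frac{32}{11}} = - \frac{11}{32}$)
$\left(-21 - 3\right)^{2} - w{\left(x{\left(-3 \right)} \left(-2\right) \right)} = \left(-21 - 3\right)^{2} - - \frac{11}{32} = \left(-24\right)^{2} + \frac{11}{32} = 576 + \frac{11}{32} = \frac{18443}{32}$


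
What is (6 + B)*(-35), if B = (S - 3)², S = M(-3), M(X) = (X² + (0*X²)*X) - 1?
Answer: -1085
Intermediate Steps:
M(X) = -1 + X² (M(X) = (X² + 0*X) - 1 = (X² + 0) - 1 = X² - 1 = -1 + X²)
S = 8 (S = -1 + (-3)² = -1 + 9 = 8)
B = 25 (B = (8 - 3)² = 5² = 25)
(6 + B)*(-35) = (6 + 25)*(-35) = 31*(-35) = -1085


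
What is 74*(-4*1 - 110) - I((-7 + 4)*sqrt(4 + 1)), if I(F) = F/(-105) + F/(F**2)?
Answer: -8436 + 4*sqrt(5)/105 ≈ -8435.9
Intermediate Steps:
I(F) = 1/F - F/105 (I(F) = F*(-1/105) + F/F**2 = -F/105 + 1/F = 1/F - F/105)
74*(-4*1 - 110) - I((-7 + 4)*sqrt(4 + 1)) = 74*(-4*1 - 110) - (1/((-7 + 4)*sqrt(4 + 1)) - (-7 + 4)*sqrt(4 + 1)/105) = 74*(-4 - 110) - (1/(-3*sqrt(5)) - (-1)*sqrt(5)/35) = 74*(-114) - (-sqrt(5)/15 + sqrt(5)/35) = -8436 - (-4)*sqrt(5)/105 = -8436 + 4*sqrt(5)/105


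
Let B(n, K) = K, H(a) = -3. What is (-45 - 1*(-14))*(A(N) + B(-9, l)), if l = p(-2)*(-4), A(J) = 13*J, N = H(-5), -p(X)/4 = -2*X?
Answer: -775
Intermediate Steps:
p(X) = 8*X (p(X) = -(-8)*X = 8*X)
N = -3
l = 64 (l = (8*(-2))*(-4) = -16*(-4) = 64)
(-45 - 1*(-14))*(A(N) + B(-9, l)) = (-45 - 1*(-14))*(13*(-3) + 64) = (-45 + 14)*(-39 + 64) = -31*25 = -775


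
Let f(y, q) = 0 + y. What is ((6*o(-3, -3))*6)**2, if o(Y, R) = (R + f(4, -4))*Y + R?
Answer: 46656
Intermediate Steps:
f(y, q) = y
o(Y, R) = R + Y*(4 + R) (o(Y, R) = (R + 4)*Y + R = (4 + R)*Y + R = Y*(4 + R) + R = R + Y*(4 + R))
((6*o(-3, -3))*6)**2 = ((6*(-3 + 4*(-3) - 3*(-3)))*6)**2 = ((6*(-3 - 12 + 9))*6)**2 = ((6*(-6))*6)**2 = (-36*6)**2 = (-216)**2 = 46656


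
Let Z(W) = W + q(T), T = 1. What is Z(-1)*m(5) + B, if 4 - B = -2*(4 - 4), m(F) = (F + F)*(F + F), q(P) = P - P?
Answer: -96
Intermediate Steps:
q(P) = 0
m(F) = 4*F² (m(F) = (2*F)*(2*F) = 4*F²)
Z(W) = W (Z(W) = W + 0 = W)
B = 4 (B = 4 - (-2)*(4 - 4) = 4 - (-2)*0 = 4 - 1*0 = 4 + 0 = 4)
Z(-1)*m(5) + B = -4*5² + 4 = -4*25 + 4 = -1*100 + 4 = -100 + 4 = -96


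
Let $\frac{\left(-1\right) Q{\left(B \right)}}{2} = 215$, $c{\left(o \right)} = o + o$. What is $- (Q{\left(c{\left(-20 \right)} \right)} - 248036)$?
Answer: $248466$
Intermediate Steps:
$c{\left(o \right)} = 2 o$
$Q{\left(B \right)} = -430$ ($Q{\left(B \right)} = \left(-2\right) 215 = -430$)
$- (Q{\left(c{\left(-20 \right)} \right)} - 248036) = - (-430 - 248036) = \left(-1\right) \left(-248466\right) = 248466$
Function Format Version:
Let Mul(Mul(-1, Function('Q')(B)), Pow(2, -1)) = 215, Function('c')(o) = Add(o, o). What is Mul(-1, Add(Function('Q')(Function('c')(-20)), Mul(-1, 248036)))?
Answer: 248466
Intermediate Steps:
Function('c')(o) = Mul(2, o)
Function('Q')(B) = -430 (Function('Q')(B) = Mul(-2, 215) = -430)
Mul(-1, Add(Function('Q')(Function('c')(-20)), Mul(-1, 248036))) = Mul(-1, Add(-430, Mul(-1, 248036))) = Mul(-1, Add(-430, -248036)) = Mul(-1, -248466) = 248466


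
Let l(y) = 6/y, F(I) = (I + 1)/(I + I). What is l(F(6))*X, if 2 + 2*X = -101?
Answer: -3708/7 ≈ -529.71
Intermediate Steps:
F(I) = (1 + I)/(2*I) (F(I) = (1 + I)/((2*I)) = (1 + I)*(1/(2*I)) = (1 + I)/(2*I))
X = -103/2 (X = -1 + (1/2)*(-101) = -1 - 101/2 = -103/2 ≈ -51.500)
l(F(6))*X = (6/(((1/2)*(1 + 6)/6)))*(-103/2) = (6/(((1/2)*(1/6)*7)))*(-103/2) = (6/(7/12))*(-103/2) = (6*(12/7))*(-103/2) = (72/7)*(-103/2) = -3708/7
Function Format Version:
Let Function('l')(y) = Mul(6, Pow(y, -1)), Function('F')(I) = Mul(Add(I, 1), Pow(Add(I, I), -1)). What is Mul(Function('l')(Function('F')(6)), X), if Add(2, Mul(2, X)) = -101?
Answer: Rational(-3708, 7) ≈ -529.71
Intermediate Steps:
Function('F')(I) = Mul(Rational(1, 2), Pow(I, -1), Add(1, I)) (Function('F')(I) = Mul(Add(1, I), Pow(Mul(2, I), -1)) = Mul(Add(1, I), Mul(Rational(1, 2), Pow(I, -1))) = Mul(Rational(1, 2), Pow(I, -1), Add(1, I)))
X = Rational(-103, 2) (X = Add(-1, Mul(Rational(1, 2), -101)) = Add(-1, Rational(-101, 2)) = Rational(-103, 2) ≈ -51.500)
Mul(Function('l')(Function('F')(6)), X) = Mul(Mul(6, Pow(Mul(Rational(1, 2), Pow(6, -1), Add(1, 6)), -1)), Rational(-103, 2)) = Mul(Mul(6, Pow(Mul(Rational(1, 2), Rational(1, 6), 7), -1)), Rational(-103, 2)) = Mul(Mul(6, Pow(Rational(7, 12), -1)), Rational(-103, 2)) = Mul(Mul(6, Rational(12, 7)), Rational(-103, 2)) = Mul(Rational(72, 7), Rational(-103, 2)) = Rational(-3708, 7)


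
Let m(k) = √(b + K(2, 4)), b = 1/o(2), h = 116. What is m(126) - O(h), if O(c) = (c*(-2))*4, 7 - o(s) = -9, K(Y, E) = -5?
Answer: 928 + I*√79/4 ≈ 928.0 + 2.222*I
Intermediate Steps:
o(s) = 16 (o(s) = 7 - 1*(-9) = 7 + 9 = 16)
O(c) = -8*c (O(c) = -2*c*4 = -8*c)
b = 1/16 ≈ 0.062500
m(k) = I*√79/4 (m(k) = √(1/16 - 5) = √(-79/16) = I*√79/4)
m(126) - O(h) = I*√79/4 - (-8)*116 = I*√79/4 - 1*(-928) = I*√79/4 + 928 = 928 + I*√79/4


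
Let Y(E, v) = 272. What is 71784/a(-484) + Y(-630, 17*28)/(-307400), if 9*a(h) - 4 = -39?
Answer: -4964940598/268975 ≈ -18459.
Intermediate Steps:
a(h) = -35/9 (a(h) = 4/9 + (⅑)*(-39) = 4/9 - 13/3 = -35/9)
71784/a(-484) + Y(-630, 17*28)/(-307400) = 71784/(-35/9) + 272/(-307400) = 71784*(-9/35) + 272*(-1/307400) = -646056/35 - 34/38425 = -4964940598/268975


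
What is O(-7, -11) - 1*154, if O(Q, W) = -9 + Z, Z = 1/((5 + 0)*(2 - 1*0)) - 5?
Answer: -1679/10 ≈ -167.90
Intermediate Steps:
Z = -49/10 (Z = 1/(5*(2 + 0)) - 5 = (⅕)/2 - 5 = (⅕)*(½) - 5 = ⅒ - 5 = -49/10 ≈ -4.9000)
O(Q, W) = -139/10 (O(Q, W) = -9 - 49/10 = -139/10)
O(-7, -11) - 1*154 = -139/10 - 1*154 = -139/10 - 154 = -1679/10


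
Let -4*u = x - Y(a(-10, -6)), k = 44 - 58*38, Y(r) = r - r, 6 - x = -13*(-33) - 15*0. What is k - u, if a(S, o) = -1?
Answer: -9063/4 ≈ -2265.8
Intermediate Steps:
x = -423 (x = 6 - (-13*(-33) - 15*0) = 6 - (429 + 0) = 6 - 1*429 = 6 - 429 = -423)
Y(r) = 0
k = -2160 (k = 44 - 2204 = -2160)
u = 423/4 (u = -(-423 - 1*0)/4 = -(-423 + 0)/4 = -¼*(-423) = 423/4 ≈ 105.75)
k - u = -2160 - 1*423/4 = -2160 - 423/4 = -9063/4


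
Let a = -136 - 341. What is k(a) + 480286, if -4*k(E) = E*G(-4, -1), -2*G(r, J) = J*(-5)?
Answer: 3839903/8 ≈ 4.7999e+5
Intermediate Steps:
a = -477
G(r, J) = 5*J/2 (G(r, J) = -J*(-5)/2 = -(-5)*J/2 = 5*J/2)
k(E) = 5*E/8 (k(E) = -E*(5/2)*(-1)/4 = -E*(-5)/(4*2) = -(-5)*E/8 = 5*E/8)
k(a) + 480286 = (5/8)*(-477) + 480286 = -2385/8 + 480286 = 3839903/8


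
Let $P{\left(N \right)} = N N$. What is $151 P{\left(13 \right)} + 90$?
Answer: $25609$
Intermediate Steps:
$P{\left(N \right)} = N^{2}$
$151 P{\left(13 \right)} + 90 = 151 \cdot 13^{2} + 90 = 151 \cdot 169 + 90 = 25519 + 90 = 25609$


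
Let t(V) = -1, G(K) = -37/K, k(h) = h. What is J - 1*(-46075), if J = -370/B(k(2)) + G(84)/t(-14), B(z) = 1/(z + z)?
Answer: 3746017/84 ≈ 44595.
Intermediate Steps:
B(z) = 1/(2*z)
J = -124283/84 (J = -370/((1/2)/2) - 37/84/(-1) = -370/((1/2)*(1/2)) - 37*1/84*(-1) = -370/1/4 - 37/84*(-1) = -370*4 + 37/84 = -1480 + 37/84 = -124283/84 ≈ -1479.6)
J - 1*(-46075) = -124283/84 - 1*(-46075) = -124283/84 + 46075 = 3746017/84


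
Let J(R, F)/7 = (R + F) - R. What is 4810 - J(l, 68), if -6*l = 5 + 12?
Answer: 4334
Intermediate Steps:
l = -17/6 (l = -(5 + 12)/6 = -1/6*17 = -17/6 ≈ -2.8333)
J(R, F) = 7*F (J(R, F) = 7*((R + F) - R) = 7*((F + R) - R) = 7*F)
4810 - J(l, 68) = 4810 - 7*68 = 4810 - 1*476 = 4810 - 476 = 4334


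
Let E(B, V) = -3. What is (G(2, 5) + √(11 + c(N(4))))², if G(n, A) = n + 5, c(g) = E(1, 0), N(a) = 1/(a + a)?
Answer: 57 + 28*√2 ≈ 96.598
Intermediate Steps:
N(a) = 1/(2*a)
c(g) = -3
G(n, A) = 5 + n
(G(2, 5) + √(11 + c(N(4))))² = ((5 + 2) + √(11 - 3))² = (7 + √8)² = (7 + 2*√2)²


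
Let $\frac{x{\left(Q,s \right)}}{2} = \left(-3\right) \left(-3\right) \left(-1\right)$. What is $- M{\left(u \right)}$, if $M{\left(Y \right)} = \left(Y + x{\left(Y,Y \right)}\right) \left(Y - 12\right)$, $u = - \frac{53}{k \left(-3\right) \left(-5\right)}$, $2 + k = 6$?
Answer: $- \frac{875809}{3600} \approx -243.28$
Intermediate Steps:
$k = 4$ ($k = -2 + 6 = 4$)
$x{\left(Q,s \right)} = -18$ ($x{\left(Q,s \right)} = 2 \left(-3\right) \left(-3\right) \left(-1\right) = 2 \cdot 9 \left(-1\right) = 2 \left(-9\right) = -18$)
$u = - \frac{53}{60}$ ($u = - \frac{53}{4 \left(-3\right) \left(-5\right)} = - \frac{53}{\left(-12\right) \left(-5\right)} = - \frac{53}{60} \approx -0.88333$)
$M{\left(Y \right)} = \left(-18 + Y\right) \left(-12 + Y\right)$ ($M{\left(Y \right)} = \left(Y - 18\right) \left(Y - 12\right) = \left(-18 + Y\right) \left(-12 + Y\right)$)
$- M{\left(u \right)} = - (216 + \left(- \frac{53}{60}\right)^{2} - - \frac{53}{2}) = - (216 + \frac{2809}{3600} + \frac{53}{2}) = \left(-1\right) \frac{875809}{3600} = - \frac{875809}{3600}$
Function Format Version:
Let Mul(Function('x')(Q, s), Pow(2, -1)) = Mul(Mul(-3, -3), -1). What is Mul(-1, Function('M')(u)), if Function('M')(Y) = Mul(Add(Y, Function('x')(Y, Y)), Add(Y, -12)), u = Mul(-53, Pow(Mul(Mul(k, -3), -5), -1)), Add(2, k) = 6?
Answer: Rational(-875809, 3600) ≈ -243.28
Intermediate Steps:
k = 4 (k = Add(-2, 6) = 4)
Function('x')(Q, s) = -18 (Function('x')(Q, s) = Mul(2, Mul(Mul(-3, -3), -1)) = Mul(2, Mul(9, -1)) = Mul(2, -9) = -18)
u = Rational(-53, 60) (u = Mul(-53, Pow(Mul(Mul(4, -3), -5), -1)) = Mul(-53, Pow(Mul(-12, -5), -1)) = Mul(-53, Pow(60, -1)) = Mul(-53, Rational(1, 60)) = Rational(-53, 60) ≈ -0.88333)
Function('M')(Y) = Mul(Add(-18, Y), Add(-12, Y)) (Function('M')(Y) = Mul(Add(Y, -18), Add(Y, -12)) = Mul(Add(-18, Y), Add(-12, Y)))
Mul(-1, Function('M')(u)) = Mul(-1, Add(216, Pow(Rational(-53, 60), 2), Mul(-30, Rational(-53, 60)))) = Mul(-1, Add(216, Rational(2809, 3600), Rational(53, 2))) = Mul(-1, Rational(875809, 3600)) = Rational(-875809, 3600)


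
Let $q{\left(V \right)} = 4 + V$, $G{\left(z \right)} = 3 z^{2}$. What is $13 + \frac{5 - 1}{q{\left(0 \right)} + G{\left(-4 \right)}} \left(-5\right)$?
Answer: $\frac{164}{13} \approx 12.615$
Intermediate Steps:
$13 + \frac{5 - 1}{q{\left(0 \right)} + G{\left(-4 \right)}} \left(-5\right) = 13 + \frac{5 - 1}{\left(4 + 0\right) + 3 \left(-4\right)^{2}} \left(-5\right) = 13 + \frac{4}{4 + 3 \cdot 16} \left(-5\right) = 13 + \frac{4}{4 + 48} \left(-5\right) = 13 + \frac{4}{52} \left(-5\right) = 13 + 4 \cdot \frac{1}{52} \left(-5\right) = 13 + \frac{1}{13} \left(-5\right) = 13 - \frac{5}{13} = \frac{164}{13}$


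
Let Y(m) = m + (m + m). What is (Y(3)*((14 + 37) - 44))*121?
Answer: 7623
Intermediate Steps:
Y(m) = 3*m (Y(m) = m + 2*m = 3*m)
(Y(3)*((14 + 37) - 44))*121 = ((3*3)*((14 + 37) - 44))*121 = (9*(51 - 44))*121 = (9*7)*121 = 63*121 = 7623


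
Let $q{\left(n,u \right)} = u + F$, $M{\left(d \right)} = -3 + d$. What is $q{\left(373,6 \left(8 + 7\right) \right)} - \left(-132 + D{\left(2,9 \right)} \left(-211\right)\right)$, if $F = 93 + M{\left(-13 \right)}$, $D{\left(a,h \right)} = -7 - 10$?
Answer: $-3288$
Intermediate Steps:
$D{\left(a,h \right)} = -17$ ($D{\left(a,h \right)} = -7 - 10 = -17$)
$F = 77$ ($F = 93 - 16 = 77$)
$q{\left(n,u \right)} = 77 + u$ ($q{\left(n,u \right)} = u + 77 = 77 + u$)
$q{\left(373,6 \left(8 + 7\right) \right)} - \left(-132 + D{\left(2,9 \right)} \left(-211\right)\right) = \left(77 + 6 \left(8 + 7\right)\right) - \left(-132 - -3587\right) = \left(77 + 6 \cdot 15\right) - \left(-132 + 3587\right) = \left(77 + 90\right) - 3455 = 167 - 3455 = -3288$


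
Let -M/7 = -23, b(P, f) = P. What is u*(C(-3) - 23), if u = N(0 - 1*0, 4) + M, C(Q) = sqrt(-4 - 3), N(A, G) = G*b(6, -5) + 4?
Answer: -4347 + 189*I*sqrt(7) ≈ -4347.0 + 500.05*I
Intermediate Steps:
N(A, G) = 4 + 6*G (N(A, G) = G*6 + 4 = 6*G + 4 = 4 + 6*G)
M = 161 (M = -7*(-23) = 161)
C(Q) = I*sqrt(7) (C(Q) = sqrt(-7) = I*sqrt(7))
u = 189 (u = (4 + 6*4) + 161 = (4 + 24) + 161 = 28 + 161 = 189)
u*(C(-3) - 23) = 189*(I*sqrt(7) - 23) = 189*(-23 + I*sqrt(7)) = -4347 + 189*I*sqrt(7)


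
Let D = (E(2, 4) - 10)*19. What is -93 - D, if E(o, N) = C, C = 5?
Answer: 2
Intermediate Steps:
E(o, N) = 5
D = -95 (D = (5 - 10)*19 = -5*19 = -95)
-93 - D = -93 - 1*(-95) = -93 + 95 = 2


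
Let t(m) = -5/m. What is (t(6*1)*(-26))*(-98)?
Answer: -6370/3 ≈ -2123.3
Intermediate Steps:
(t(6*1)*(-26))*(-98) = (-5/(6*1)*(-26))*(-98) = (-5/6*(-26))*(-98) = (-5*⅙*(-26))*(-98) = -⅚*(-26)*(-98) = (65/3)*(-98) = -6370/3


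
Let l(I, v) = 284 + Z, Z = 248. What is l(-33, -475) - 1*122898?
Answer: -122366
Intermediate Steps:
l(I, v) = 532 (l(I, v) = 284 + 248 = 532)
l(-33, -475) - 1*122898 = 532 - 1*122898 = 532 - 122898 = -122366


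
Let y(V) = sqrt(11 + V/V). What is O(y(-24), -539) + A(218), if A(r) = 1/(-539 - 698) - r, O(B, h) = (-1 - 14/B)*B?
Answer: -286985/1237 - 2*sqrt(3) ≈ -235.46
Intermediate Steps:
y(V) = 2*sqrt(3) (y(V) = sqrt(11 + 1) = sqrt(12) = 2*sqrt(3))
O(B, h) = B*(-1 - 14/B) (O(B, h) = (-1 - 14/B)*B = B*(-1 - 14/B))
A(r) = -1/1237 - r (A(r) = 1/(-1237) - r = -1/1237 - r)
O(y(-24), -539) + A(218) = (-14 - 2*sqrt(3)) + (-1/1237 - 1*218) = (-14 - 2*sqrt(3)) + (-1/1237 - 218) = (-14 - 2*sqrt(3)) - 269667/1237 = -286985/1237 - 2*sqrt(3)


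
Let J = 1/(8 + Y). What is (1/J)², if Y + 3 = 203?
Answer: 43264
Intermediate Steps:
Y = 200 (Y = -3 + 203 = 200)
J = 1/208 (J = 1/(8 + 200) = 1/208 ≈ 0.0048077)
(1/J)² = (1/(1/208))² = 208² = 43264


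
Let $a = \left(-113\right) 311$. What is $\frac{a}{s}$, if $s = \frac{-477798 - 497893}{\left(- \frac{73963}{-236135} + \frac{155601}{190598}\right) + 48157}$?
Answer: $\frac{76170559554025739517}{43912787001132430} \approx 1734.6$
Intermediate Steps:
$a = -35143$
$s = - \frac{43912787001132430}{2167446135902619}$ ($s = - \frac{975691}{\left(\left(-73963\right) \left(- \frac{1}{236135}\right) + 155601 \cdot \frac{1}{190598}\right) + 48157} = - \frac{975691}{\left(\frac{73963}{236135} + \frac{155601}{190598}\right) + 48157} = - \frac{975691}{\frac{50840042009}{45006858730} + 48157} = - \frac{975691}{\frac{2167446135902619}{45006858730}} = \left(-975691\right) \frac{45006858730}{2167446135902619} = - \frac{43912787001132430}{2167446135902619} \approx -20.26$)
$\frac{a}{s} = - \frac{35143}{- \frac{43912787001132430}{2167446135902619}} = \left(-35143\right) \left(- \frac{2167446135902619}{43912787001132430}\right) = \frac{76170559554025739517}{43912787001132430}$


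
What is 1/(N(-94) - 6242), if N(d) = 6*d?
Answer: -1/6806 ≈ -0.00014693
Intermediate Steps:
1/(N(-94) - 6242) = 1/(6*(-94) - 6242) = 1/(-564 - 6242) = 1/(-6806) = -1/6806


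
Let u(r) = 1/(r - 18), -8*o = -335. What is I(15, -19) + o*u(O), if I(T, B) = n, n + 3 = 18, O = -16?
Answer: 3745/272 ≈ 13.768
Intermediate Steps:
o = 335/8 (o = -⅛*(-335) = 335/8 ≈ 41.875)
n = 15 (n = -3 + 18 = 15)
I(T, B) = 15
u(r) = 1/(-18 + r)
I(15, -19) + o*u(O) = 15 + 335/(8*(-18 - 16)) = 15 + (335/8)/(-34) = 15 + (335/8)*(-1/34) = 15 - 335/272 = 3745/272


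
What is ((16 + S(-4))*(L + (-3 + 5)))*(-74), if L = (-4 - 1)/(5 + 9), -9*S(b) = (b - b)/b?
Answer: -13616/7 ≈ -1945.1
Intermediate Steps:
S(b) = 0 (S(b) = -(b - b)/(9*b) = -0/b = -1/9*0 = 0)
L = -5/14 ≈ -0.35714
((16 + S(-4))*(L + (-3 + 5)))*(-74) = ((16 + 0)*(-5/14 + (-3 + 5)))*(-74) = (16*(-5/14 + 2))*(-74) = (16*(23/14))*(-74) = (184/7)*(-74) = -13616/7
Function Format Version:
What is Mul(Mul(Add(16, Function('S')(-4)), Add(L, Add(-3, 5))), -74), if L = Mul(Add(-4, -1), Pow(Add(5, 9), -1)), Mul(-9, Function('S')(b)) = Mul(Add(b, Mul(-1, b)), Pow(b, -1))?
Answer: Rational(-13616, 7) ≈ -1945.1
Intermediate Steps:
Function('S')(b) = 0 (Function('S')(b) = Mul(Rational(-1, 9), Mul(Add(b, Mul(-1, b)), Pow(b, -1))) = Mul(Rational(-1, 9), Mul(0, Pow(b, -1))) = Mul(Rational(-1, 9), 0) = 0)
L = Rational(-5, 14) (L = Mul(-5, Pow(14, -1)) = Mul(-5, Rational(1, 14)) = Rational(-5, 14) ≈ -0.35714)
Mul(Mul(Add(16, Function('S')(-4)), Add(L, Add(-3, 5))), -74) = Mul(Mul(Add(16, 0), Add(Rational(-5, 14), Add(-3, 5))), -74) = Mul(Mul(16, Add(Rational(-5, 14), 2)), -74) = Mul(Mul(16, Rational(23, 14)), -74) = Mul(Rational(184, 7), -74) = Rational(-13616, 7)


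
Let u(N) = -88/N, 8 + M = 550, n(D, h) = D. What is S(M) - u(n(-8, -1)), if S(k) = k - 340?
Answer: 191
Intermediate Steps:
M = 542 (M = -8 + 550 = 542)
S(k) = -340 + k
S(M) - u(n(-8, -1)) = (-340 + 542) - (-88)/(-8) = 202 - (-88)*(-1)/8 = 202 - 1*11 = 202 - 11 = 191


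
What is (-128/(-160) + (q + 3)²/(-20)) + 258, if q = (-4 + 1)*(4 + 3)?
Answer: 1213/5 ≈ 242.60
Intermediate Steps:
q = -21 (q = -3*7 = -21)
(-128/(-160) + (q + 3)²/(-20)) + 258 = (-128/(-160) + (-21 + 3)²/(-20)) + 258 = (-128*(-1/160) + (-18)²*(-1/20)) + 258 = (⅘ + 324*(-1/20)) + 258 = (⅘ - 81/5) + 258 = -77/5 + 258 = 1213/5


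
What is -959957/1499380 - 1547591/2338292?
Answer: -4677342999/3592201085 ≈ -1.3021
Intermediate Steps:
-959957/1499380 - 1547591/2338292 = -959957*1/1499380 - 1547591*1/2338292 = -15737/24580 - 1547591/2338292 = -4677342999/3592201085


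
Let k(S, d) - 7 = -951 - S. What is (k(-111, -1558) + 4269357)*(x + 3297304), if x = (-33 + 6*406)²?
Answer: 38722824661612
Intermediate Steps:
k(S, d) = -944 - S (k(S, d) = 7 + (-951 - S) = -944 - S)
x = 5774409 (x = (-33 + 2436)² = 2403² = 5774409)
(k(-111, -1558) + 4269357)*(x + 3297304) = ((-944 - 1*(-111)) + 4269357)*(5774409 + 3297304) = ((-944 + 111) + 4269357)*9071713 = (-833 + 4269357)*9071713 = 4268524*9071713 = 38722824661612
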